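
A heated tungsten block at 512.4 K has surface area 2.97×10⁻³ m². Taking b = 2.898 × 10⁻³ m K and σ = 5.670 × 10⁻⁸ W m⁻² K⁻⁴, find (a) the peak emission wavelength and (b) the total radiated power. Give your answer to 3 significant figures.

λ_max ≈ 5.66 μm; P ≈ 11.6 W

(a) λ_max = b/T = 2.898×10⁻³/512.4 = 5.656×10⁻⁶ m = 5.66 μm.
Area A = 2.97×10⁻³ m².
(b) P = σAT⁴ = 5.670×10⁻⁸×2.97×10⁻³×(512.4)⁴ = 11.6 W.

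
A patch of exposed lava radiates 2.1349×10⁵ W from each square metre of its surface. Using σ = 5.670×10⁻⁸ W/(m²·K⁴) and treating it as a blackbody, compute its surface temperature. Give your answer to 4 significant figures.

I = σT⁴, so T = (I/σ)^(1/4) = (2.1349×10⁵/(5.670×10⁻⁸))^(1/4) = 1393 K.

T ≈ 1393 K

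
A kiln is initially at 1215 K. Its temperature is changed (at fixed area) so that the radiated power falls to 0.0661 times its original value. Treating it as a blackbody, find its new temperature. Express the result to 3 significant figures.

P ∝ T⁴, so T₂/T₁ = (P₂/P₁)^(1/4) = (0.0661)^(1/4) = 0.507050.
T₂ = 1215 × 0.507050 = 616 K.

T₂ ≈ 616 K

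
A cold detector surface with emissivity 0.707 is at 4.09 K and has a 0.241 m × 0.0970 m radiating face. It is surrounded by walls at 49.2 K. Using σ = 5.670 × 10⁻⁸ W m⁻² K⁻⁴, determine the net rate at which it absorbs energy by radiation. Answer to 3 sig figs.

Area A = 0.241 × 0.0970 = 0.023377 m².
Net radiated power P_net = εσA(T⁴ − T₀⁴) = 0.707×5.670×10⁻⁸×0.023377×(4.09⁴ − 49.2⁴).
T⁴ − T₀⁴ = 279.829 − 5.85950×10⁶ = -5.85922×10⁶ K⁴, so P_net = -5.49×10⁻³ W — negative, meaning a net gain of 5.49×10⁻³ W.

Net gain ≈ 5.49×10⁻³ W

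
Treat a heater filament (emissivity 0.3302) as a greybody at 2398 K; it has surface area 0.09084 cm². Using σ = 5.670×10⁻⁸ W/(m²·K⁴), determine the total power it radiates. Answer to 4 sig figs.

Area A = 0.09084 cm² = 9.084×10⁻⁶ m².
P = εσAT⁴ = 0.3302 × 5.670×10⁻⁸ × 9.084×10⁻⁶ × (2398)⁴ = 5.624 W.

P ≈ 5.624 W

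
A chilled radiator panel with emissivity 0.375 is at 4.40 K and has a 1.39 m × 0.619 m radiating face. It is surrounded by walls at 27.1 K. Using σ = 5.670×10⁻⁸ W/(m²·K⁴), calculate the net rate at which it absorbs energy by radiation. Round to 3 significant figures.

Area A = 1.39 × 0.619 = 0.86041 m².
Net radiated power P_net = εσA(T⁴ − T₀⁴) = 0.375×5.670×10⁻⁸×0.86041×(4.40⁴ − 27.1⁴).
T⁴ − T₀⁴ = 374.810 − 5.39358×10⁵ = -5.38983×10⁵ K⁴, so P_net = -9.86×10⁻³ W — negative, meaning a net gain of 9.86×10⁻³ W.

Net gain ≈ 9.86×10⁻³ W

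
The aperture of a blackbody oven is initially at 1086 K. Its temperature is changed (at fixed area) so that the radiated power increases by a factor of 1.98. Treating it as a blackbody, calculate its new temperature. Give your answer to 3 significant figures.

T₂ ≈ 1.29×10³ K

P ∝ T⁴, so T₂/T₁ = (P₂/P₁)^(1/4) = (1.98)^(1/4) = 1.18622.
T₂ = 1086 × 1.18622 = 1.29×10³ K.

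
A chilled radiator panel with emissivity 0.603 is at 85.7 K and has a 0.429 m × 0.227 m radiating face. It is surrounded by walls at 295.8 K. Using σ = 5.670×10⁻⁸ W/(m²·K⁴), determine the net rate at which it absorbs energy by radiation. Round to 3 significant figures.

Area A = 0.429 × 0.227 = 0.097383 m².
Net radiated power P_net = εσA(T⁴ − T₀⁴) = 0.603×5.670×10⁻⁸×0.097383×(85.7⁴ − 295.8⁴).
T⁴ − T₀⁴ = 5.39415×10⁷ − 7.65584×10⁹ = -7.60190×10⁹ K⁴, so P_net = -25.3 W — negative, meaning a net gain of 25.3 W.

Net gain ≈ 25.3 W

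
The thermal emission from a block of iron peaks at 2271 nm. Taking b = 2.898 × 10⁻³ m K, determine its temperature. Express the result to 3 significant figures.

Wien's law gives T = b/λ_max = (2.898×10⁻³ m·K)/(2.271×10⁻⁶ m) = 1.28×10³ K.

T ≈ 1.28×10³ K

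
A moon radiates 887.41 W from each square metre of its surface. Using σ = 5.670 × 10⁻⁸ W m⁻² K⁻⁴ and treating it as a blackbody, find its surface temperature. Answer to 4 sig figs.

I = σT⁴, so T = (I/σ)^(1/4) = (887.41/(5.670×10⁻⁸))^(1/4) = 353.7 K.

T ≈ 353.7 K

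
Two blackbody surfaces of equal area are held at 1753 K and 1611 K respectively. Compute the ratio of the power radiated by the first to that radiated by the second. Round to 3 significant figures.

With equal areas, P₁/P₂ = (T₁/T₂)⁴ = (1753/1611)⁴ = 1.40.

P₁/P₂ ≈ 1.40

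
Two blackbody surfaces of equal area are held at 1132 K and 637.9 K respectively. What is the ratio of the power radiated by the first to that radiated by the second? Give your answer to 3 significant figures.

With equal areas, P₁/P₂ = (T₁/T₂)⁴ = (1132/637.9)⁴ = 9.92.

P₁/P₂ ≈ 9.92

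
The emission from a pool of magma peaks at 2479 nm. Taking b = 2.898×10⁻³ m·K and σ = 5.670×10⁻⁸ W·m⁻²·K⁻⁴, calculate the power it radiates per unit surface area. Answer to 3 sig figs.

Wien's law: T = b/λ_max = 2.898×10⁻³/2.479×10⁻⁶ = 1169.02 K.
Then I = σT⁴ = 5.670×10⁻⁸×(1169.02)⁴ = 1.06×10⁵ W/m².

I ≈ 1.06×10⁵ W/m²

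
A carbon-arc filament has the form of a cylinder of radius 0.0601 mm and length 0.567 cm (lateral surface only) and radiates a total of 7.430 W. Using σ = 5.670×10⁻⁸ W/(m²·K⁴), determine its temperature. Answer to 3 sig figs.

Lateral area A = 2πrL = 2π×6.01×10⁻⁵×5.67×10⁻³ = 2.14110×10⁻⁶ m².
P = σAT⁴ ⇒ T = (P/(σA))^(1/4) = (7.430/(5.670×10⁻⁸×2.14110×10⁻⁶))^(1/4) = 2.80×10³ K.

T ≈ 2.80×10³ K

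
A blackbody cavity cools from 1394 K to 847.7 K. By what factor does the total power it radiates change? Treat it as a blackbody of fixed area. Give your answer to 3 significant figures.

P₂/P₁ ≈ 0.137

P ∝ T⁴, so P₂/P₁ = (T₂/T₁)⁴ = (847.7/1394)⁴ = (0.608106)⁴ = 0.137.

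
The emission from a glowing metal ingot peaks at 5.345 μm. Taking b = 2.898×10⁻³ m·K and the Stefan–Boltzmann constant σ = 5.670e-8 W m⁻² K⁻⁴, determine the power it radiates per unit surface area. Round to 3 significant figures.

Wien's law: T = b/λ_max = 2.898×10⁻³/5.345×10⁻⁶ = 542.189 K.
Then I = σT⁴ = 5.670×10⁻⁸×(542.189)⁴ = 4.90×10³ W/m².

I ≈ 4.90×10³ W/m²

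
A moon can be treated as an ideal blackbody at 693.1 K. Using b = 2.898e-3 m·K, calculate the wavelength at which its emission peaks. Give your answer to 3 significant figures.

Wien's displacement law: λ_max = b/T = (2.898×10⁻³ m·K)/(693.1 K) = 4.181×10⁻⁶ m.
That is 4.18 μm, in the infrared range.

λ_max ≈ 4.18 μm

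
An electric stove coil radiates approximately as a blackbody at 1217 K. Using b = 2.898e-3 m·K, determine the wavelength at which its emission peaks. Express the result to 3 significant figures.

Wien's displacement law: λ_max = b/T = (2.898×10⁻³ m·K)/(1217 K) = 2.381×10⁻⁶ m.
That is 2.38 μm, in the infrared range.

λ_max ≈ 2.38 μm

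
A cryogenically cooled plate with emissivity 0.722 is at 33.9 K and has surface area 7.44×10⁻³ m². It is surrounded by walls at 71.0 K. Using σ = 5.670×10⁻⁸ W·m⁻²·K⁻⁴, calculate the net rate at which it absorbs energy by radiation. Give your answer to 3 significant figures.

Area A = 7.44×10⁻³ m².
Net radiated power P_net = εσA(T⁴ − T₀⁴) = 0.722×5.670×10⁻⁸×7.44×10⁻³×(33.9⁴ − 71.0⁴).
T⁴ − T₀⁴ = 1.32068×10⁶ − 2.54117×10⁷ = -2.40910×10⁷ K⁴, so P_net = -7.34×10⁻³ W — negative, meaning a net gain of 7.34×10⁻³ W.

Net gain ≈ 7.34×10⁻³ W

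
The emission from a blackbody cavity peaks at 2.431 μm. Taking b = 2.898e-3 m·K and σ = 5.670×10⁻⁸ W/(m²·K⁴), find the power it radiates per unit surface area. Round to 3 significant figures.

Wien's law: T = b/λ_max = 2.898×10⁻³/2.431×10⁻⁶ = 1192.10 K.
Then I = σT⁴ = 5.670×10⁻⁸×(1192.10)⁴ = 1.15×10⁵ W/m².

I ≈ 1.15×10⁵ W/m²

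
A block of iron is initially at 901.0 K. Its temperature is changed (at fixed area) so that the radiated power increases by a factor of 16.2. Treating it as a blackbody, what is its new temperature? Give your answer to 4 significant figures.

T₂ ≈ 1808 K

P ∝ T⁴, so T₂/T₁ = (P₂/P₁)^(1/4) = (16.2)^(1/4) = 2.00622.
T₂ = 901.0 × 2.00622 = 1808 K.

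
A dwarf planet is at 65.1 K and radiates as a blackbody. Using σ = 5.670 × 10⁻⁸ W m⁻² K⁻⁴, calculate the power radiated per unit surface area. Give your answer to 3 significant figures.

Stefan–Boltzmann: I = σT⁴ = 5.670×10⁻⁸ × (65.1)⁴ = 1.02 W/m².

I ≈ 1.02 W/m²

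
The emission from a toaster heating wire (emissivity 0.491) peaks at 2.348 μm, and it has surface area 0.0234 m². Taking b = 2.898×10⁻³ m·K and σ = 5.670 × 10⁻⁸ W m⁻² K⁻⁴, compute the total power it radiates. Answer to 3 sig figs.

Wien's law: T = b/λ_max = 2.898×10⁻³/2.348×10⁻⁶ = 1234.24 K.
Area A = 0.0234 m².
Then P = εσAT⁴ = 0.491×5.670×10⁻⁸×0.0234×(1234.24)⁴ = 1.51×10³ W.

P ≈ 1.51×10³ W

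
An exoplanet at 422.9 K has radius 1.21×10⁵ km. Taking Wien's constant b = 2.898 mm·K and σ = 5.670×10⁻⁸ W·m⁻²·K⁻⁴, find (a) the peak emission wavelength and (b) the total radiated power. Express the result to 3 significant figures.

λ_max ≈ 6.85 μm; P ≈ 3.34×10²⁰ W

(a) λ_max = b/T = 2.898×10⁻³/422.9 = 6.853×10⁻⁶ m = 6.85 μm.
Surface area A = 4πR² = 4π(1.21×10⁸ m)² = 1.83984×10¹⁷ m².
(b) P = σAT⁴ = 5.670×10⁻⁸×1.83984×10¹⁷×(422.9)⁴ = 3.34×10²⁰ W.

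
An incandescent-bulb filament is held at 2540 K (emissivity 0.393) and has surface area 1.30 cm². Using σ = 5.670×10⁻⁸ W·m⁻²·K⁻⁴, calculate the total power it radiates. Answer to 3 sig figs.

Area A = 1.30 cm² = 1.30×10⁻⁴ m².
P = εσAT⁴ = 0.393 × 5.670×10⁻⁸ × 1.30×10⁻⁴ × (2540)⁴ = 121 W.

P ≈ 121 W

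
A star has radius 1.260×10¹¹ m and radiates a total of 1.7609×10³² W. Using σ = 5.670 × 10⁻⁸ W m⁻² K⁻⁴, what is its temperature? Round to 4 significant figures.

Surface area A = 4πR² = 4π(1.260×10¹¹ m)² = 1.99504×10²³ m².
P = σAT⁴ ⇒ T = (P/(σA))^(1/4) = (1.7609×10³²/(5.670×10⁻⁸×1.99504×10²³))^(1/4) = 1.117×10⁴ K.

T ≈ 1.117×10⁴ K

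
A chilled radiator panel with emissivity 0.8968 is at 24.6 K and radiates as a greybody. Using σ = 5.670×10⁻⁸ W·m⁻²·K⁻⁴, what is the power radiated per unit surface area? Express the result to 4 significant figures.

I ≈ 0.01862 W/m²

Stefan–Boltzmann: I = εσT⁴ = 0.8968 × 5.670×10⁻⁸ × (24.6)⁴ = 0.01862 W/m².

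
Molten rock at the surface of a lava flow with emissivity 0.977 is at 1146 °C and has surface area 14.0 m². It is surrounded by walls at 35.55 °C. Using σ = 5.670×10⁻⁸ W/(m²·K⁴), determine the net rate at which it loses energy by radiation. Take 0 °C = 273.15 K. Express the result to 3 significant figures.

T = 1146 °C + 273.15 = 1419.15 K.
Surroundings: T = 35.55 °C + 273.15 = 308.70 K.
Area A = 14.0 m².
Net radiated power P_net = εσA(T⁴ − T₀⁴) = 0.977×5.670×10⁻⁸×14.0×(1419.15⁴ − 308.70⁴).
T⁴ − T₀⁴ = 4.05614×10¹² − 9.08127×10⁹ = 4.04706×10¹² K⁴, so P_net = 3.14×10⁶ W.

Net loss ≈ 3.14×10⁶ W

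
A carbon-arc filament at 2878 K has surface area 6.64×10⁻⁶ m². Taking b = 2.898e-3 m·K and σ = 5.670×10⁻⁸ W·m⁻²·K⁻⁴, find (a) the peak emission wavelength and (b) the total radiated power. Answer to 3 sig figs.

λ_max ≈ 1.01×10³ nm; P ≈ 25.8 W

(a) λ_max = b/T = 2.898×10⁻³/2878 = 1.007×10⁻⁶ m = 1.01×10³ nm.
Area A = 6.64×10⁻⁶ m².
(b) P = σAT⁴ = 5.670×10⁻⁸×6.64×10⁻⁶×(2878)⁴ = 25.8 W.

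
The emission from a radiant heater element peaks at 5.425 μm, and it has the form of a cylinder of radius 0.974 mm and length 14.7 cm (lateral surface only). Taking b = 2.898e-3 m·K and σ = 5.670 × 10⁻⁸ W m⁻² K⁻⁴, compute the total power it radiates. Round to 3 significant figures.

Wien's law: T = b/λ_max = 2.898×10⁻³/5.425×10⁻⁶ = 534.194 K.
Lateral area A = 2πrL = 2π×9.74×10⁻⁴×0.147 = 8.99614×10⁻⁴ m².
Then P = σAT⁴ = 5.670×10⁻⁸×8.99614×10⁻⁴×(534.194)⁴ = 4.15 W.

P ≈ 4.15 W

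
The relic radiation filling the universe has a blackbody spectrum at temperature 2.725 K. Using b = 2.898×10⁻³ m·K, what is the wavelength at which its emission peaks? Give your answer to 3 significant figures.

Wien's displacement law: λ_max = b/T = (2.898×10⁻³ m·K)/(2.725 K) = 1.063×10⁻³ m.
That is 1.06×10⁻³ m, in the microwave range.

λ_max ≈ 1.06×10⁻³ m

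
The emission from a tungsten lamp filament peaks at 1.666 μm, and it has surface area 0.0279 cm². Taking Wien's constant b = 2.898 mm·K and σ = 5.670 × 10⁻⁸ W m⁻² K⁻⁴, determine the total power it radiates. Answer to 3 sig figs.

Wien's law: T = b/λ_max = 2.898×10⁻³/1.666×10⁻⁶ = 1739.50 K.
Area A = 0.0279 cm² = 2.79×10⁻⁶ m².
Then P = σAT⁴ = 5.670×10⁻⁸×2.79×10⁻⁶×(1739.50)⁴ = 1.45 W.

P ≈ 1.45 W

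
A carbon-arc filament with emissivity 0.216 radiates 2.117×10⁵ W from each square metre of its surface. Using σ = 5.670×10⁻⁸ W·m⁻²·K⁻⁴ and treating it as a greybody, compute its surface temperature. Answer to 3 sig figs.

T ≈ 2.04×10³ K

I = εσT⁴, so T = (I/εσ)^(1/4) = (2.117×10⁵/(0.216×5.670×10⁻⁸))^(1/4) = 2.04×10³ K.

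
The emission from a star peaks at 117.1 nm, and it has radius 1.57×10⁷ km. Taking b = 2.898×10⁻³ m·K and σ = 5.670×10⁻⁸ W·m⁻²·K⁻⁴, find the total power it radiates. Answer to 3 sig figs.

Wien's law: T = b/λ_max = 2.898×10⁻³/1.171×10⁻⁷ = 24748.1 K.
Surface area A = 4πR² = 4π(1.57×10¹⁰ m)² = 3.09748×10²¹ m².
Then P = σAT⁴ = 5.670×10⁻⁸×3.09748×10²¹×(24748.1)⁴ = 6.59×10³¹ W.

P ≈ 6.59×10³¹ W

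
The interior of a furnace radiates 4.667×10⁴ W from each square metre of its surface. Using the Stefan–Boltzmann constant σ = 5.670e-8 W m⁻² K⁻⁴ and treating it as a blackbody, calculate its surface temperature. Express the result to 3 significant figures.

I = σT⁴, so T = (I/σ)^(1/4) = (4.667×10⁴/(5.670×10⁻⁸))^(1/4) = 952 K.

T ≈ 952 K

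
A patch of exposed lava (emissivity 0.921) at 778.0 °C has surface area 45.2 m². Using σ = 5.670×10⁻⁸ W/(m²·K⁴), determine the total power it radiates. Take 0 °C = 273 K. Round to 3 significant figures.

P ≈ 2.88×10⁶ W

T = 778.0 °C + 273 = 1051.0 K.
Area A = 45.2 m².
P = εσAT⁴ = 0.921 × 5.670×10⁻⁸ × 45.2 × (1051.0)⁴ = 2.88×10⁶ W.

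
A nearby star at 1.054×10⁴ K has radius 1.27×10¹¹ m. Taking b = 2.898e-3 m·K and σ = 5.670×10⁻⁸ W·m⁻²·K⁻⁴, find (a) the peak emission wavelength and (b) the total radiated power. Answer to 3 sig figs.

λ_max ≈ 275 nm; P ≈ 1.42×10³² W

(a) λ_max = b/T = 2.898×10⁻³/1.054×10⁴ = 2.750×10⁻⁷ m = 275 nm.
Surface area A = 4πR² = 4π(1.27×10¹¹ m)² = 2.02683×10²³ m².
(b) P = σAT⁴ = 5.670×10⁻⁸×2.02683×10²³×(1.054×10⁴)⁴ = 1.42×10³² W.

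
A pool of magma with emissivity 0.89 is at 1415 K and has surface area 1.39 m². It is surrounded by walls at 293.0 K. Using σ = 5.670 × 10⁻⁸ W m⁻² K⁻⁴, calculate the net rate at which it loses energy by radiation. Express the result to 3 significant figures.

Net loss ≈ 2.81×10⁵ W

Area A = 1.39 m².
Net radiated power P_net = εσA(T⁴ − T₀⁴) = 0.89×5.670×10⁻⁸×1.39×(1415⁴ − 293.0⁴).
T⁴ − T₀⁴ = 4.00890×10¹² − 7.37005×10⁹ = 4.00153×10¹² K⁴, so P_net = 2.81×10⁵ W.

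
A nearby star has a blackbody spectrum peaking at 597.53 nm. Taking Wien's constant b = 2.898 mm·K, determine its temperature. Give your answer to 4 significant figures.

T ≈ 4850 K

Wien's law gives T = b/λ_max = (2.898×10⁻³ m·K)/(5.9753×10⁻⁷ m) = 4850 K.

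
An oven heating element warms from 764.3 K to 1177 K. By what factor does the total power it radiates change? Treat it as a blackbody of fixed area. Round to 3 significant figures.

P₂/P₁ ≈ 5.62

P ∝ T⁴, so P₂/P₁ = (T₂/T₁)⁴ = (1177/764.3)⁴ = (1.53997)⁴ = 5.62.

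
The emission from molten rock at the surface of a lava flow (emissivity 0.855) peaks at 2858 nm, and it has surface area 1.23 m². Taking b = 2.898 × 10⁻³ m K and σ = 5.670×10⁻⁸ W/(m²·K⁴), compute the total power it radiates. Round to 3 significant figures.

P ≈ 6.30×10⁴ W

Wien's law: T = b/λ_max = 2.898×10⁻³/2.858×10⁻⁶ = 1014.00 K.
Area A = 1.23 m².
Then P = εσAT⁴ = 0.855×5.670×10⁻⁸×1.23×(1014.00)⁴ = 6.30×10⁴ W.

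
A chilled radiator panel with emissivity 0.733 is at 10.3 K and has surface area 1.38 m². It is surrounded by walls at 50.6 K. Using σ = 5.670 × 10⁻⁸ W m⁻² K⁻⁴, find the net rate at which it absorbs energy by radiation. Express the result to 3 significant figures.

Area A = 1.38 m².
Net radiated power P_net = εσA(T⁴ − T₀⁴) = 0.733×5.670×10⁻⁸×1.38×(10.3⁴ − 50.6⁴).
T⁴ − T₀⁴ = 11255.1 − 6.55544×10⁶ = -6.54418×10⁶ K⁴, so P_net = -0.375 W — negative, meaning a net gain of 0.375 W.

Net gain ≈ 0.375 W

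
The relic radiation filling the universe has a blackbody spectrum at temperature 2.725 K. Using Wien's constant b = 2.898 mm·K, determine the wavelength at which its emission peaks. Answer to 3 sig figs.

λ_max ≈ 1.06 mm

Wien's displacement law: λ_max = b/T = (2.898×10⁻³ m·K)/(2.725 K) = 1.063×10⁻³ m.
That is 1.06 mm, in the microwave range.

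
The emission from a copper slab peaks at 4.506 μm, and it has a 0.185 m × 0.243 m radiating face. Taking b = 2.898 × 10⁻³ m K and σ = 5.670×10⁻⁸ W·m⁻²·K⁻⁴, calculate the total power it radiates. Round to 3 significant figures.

P ≈ 436 W

Wien's law: T = b/λ_max = 2.898×10⁻³/4.506×10⁻⁶ = 643.142 K.
Area A = 0.185 × 0.243 = 0.044955 m².
Then P = σAT⁴ = 5.670×10⁻⁸×0.044955×(643.142)⁴ = 436 W.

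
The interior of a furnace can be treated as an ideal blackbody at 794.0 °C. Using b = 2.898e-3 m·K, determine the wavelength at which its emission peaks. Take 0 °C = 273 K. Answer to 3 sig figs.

λ_max ≈ 2.72 μm

T = 794.0 °C + 273 = 1067.0 K.
Wien's displacement law: λ_max = b/T = (2.898×10⁻³ m·K)/(1067.0 K) = 2.716×10⁻⁶ m.
That is 2.72 μm, in the infrared range.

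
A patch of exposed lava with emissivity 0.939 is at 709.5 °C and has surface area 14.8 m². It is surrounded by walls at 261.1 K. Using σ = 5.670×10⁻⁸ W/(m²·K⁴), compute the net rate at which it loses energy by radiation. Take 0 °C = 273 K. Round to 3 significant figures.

Net loss ≈ 7.31×10⁵ W

T = 709.5 °C + 273 = 982.5 K.
Area A = 14.8 m².
Net radiated power P_net = εσA(T⁴ − T₀⁴) = 0.939×5.670×10⁻⁸×14.8×(982.5⁴ − 261.1⁴).
T⁴ − T₀⁴ = 9.31816×10¹¹ − 4.64759×10⁹ = 9.27168×10¹¹ K⁴, so P_net = 7.31×10⁵ W.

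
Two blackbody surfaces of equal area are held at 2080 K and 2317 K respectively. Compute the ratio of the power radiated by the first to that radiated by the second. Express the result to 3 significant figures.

P₁/P₂ ≈ 0.649

With equal areas, P₁/P₂ = (T₁/T₂)⁴ = (2080/2317)⁴ = 0.649.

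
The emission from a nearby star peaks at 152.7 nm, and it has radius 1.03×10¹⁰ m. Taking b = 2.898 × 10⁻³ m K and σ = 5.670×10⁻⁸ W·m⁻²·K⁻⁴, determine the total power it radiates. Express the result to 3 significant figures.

P ≈ 9.81×10³⁰ W

Wien's law: T = b/λ_max = 2.898×10⁻³/1.527×10⁻⁷ = 18978.4 K.
Surface area A = 4πR² = 4π(1.03×10¹⁰ m)² = 1.33317×10²¹ m².
Then P = σAT⁴ = 5.670×10⁻⁸×1.33317×10²¹×(18978.4)⁴ = 9.81×10³⁰ W.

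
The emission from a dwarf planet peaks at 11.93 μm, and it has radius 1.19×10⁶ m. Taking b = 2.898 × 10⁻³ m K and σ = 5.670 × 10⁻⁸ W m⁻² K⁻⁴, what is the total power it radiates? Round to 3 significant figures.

Wien's law: T = b/λ_max = 2.898×10⁻³/1.193×10⁻⁵ = 242.917 K.
Surface area A = 4πR² = 4π(1.19×10⁶ m)² = 1.77952×10¹³ m².
Then P = σAT⁴ = 5.670×10⁻⁸×1.77952×10¹³×(242.917)⁴ = 3.51×10¹⁵ W.

P ≈ 3.51×10¹⁵ W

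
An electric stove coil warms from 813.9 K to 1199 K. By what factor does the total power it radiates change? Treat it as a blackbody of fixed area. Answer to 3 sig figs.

P₂/P₁ ≈ 4.71

P ∝ T⁴, so P₂/P₁ = (T₂/T₁)⁴ = (1199/813.9)⁴ = (1.47315)⁴ = 4.71.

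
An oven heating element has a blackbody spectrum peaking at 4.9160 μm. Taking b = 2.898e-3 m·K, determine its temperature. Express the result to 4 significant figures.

Wien's law gives T = b/λ_max = (2.898×10⁻³ m·K)/(4.9160×10⁻⁶ m) = 589.5 K.

T ≈ 589.5 K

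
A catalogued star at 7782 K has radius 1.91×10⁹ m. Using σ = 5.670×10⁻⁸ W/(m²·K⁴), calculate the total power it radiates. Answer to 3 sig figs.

P ≈ 9.53×10²⁷ W

Surface area A = 4πR² = 4π(1.91×10⁹ m)² = 4.58434×10¹⁹ m².
P = σAT⁴ = 5.670×10⁻⁸ × 4.58434×10¹⁹ × (7782)⁴ = 9.53×10²⁷ W.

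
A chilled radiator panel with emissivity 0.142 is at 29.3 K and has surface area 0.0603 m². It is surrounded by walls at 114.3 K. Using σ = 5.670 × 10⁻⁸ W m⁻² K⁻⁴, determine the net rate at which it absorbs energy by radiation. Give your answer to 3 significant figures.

Area A = 0.0603 m².
Net radiated power P_net = εσA(T⁴ − T₀⁴) = 0.142×5.670×10⁻⁸×0.0603×(29.3⁴ − 114.3⁴).
T⁴ − T₀⁴ = 7.37005×10⁵ − 1.70681×10⁸ = -1.69944×10⁸ K⁴, so P_net = -0.0825 W — negative, meaning a net gain of 0.0825 W.

Net gain ≈ 0.0825 W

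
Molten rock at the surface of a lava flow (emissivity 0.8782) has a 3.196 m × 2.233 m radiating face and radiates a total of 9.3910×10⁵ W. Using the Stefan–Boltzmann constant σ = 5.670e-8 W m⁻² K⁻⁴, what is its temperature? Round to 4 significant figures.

Area A = 3.196 × 2.233 = 7.13667 m².
P = εσAT⁴ ⇒ T = (P/(εσA))^(1/4) = (9.3910×10⁵/(0.8782×5.670×10⁻⁸×7.13667))^(1/4) = 1275 K.

T ≈ 1275 K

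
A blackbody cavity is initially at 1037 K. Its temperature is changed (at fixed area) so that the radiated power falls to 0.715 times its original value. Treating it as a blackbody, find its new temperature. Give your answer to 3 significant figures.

P ∝ T⁴, so T₂/T₁ = (P₂/P₁)^(1/4) = (0.715)^(1/4) = 0.919552.
T₂ = 1037 × 0.919552 = 954 K.

T₂ ≈ 954 K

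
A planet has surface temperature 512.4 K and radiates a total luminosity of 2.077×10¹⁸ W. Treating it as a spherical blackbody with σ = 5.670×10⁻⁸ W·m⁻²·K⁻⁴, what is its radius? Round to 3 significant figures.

R ≈ 6.50×10⁶ m

L = 4πR²σT⁴ ⇒ R = √(L/(4πσT⁴)).
σT⁴ = 3908.58 W/m², so R = √(2.077×10¹⁸/(4π×3908.58)) = 6.50×10⁶ m.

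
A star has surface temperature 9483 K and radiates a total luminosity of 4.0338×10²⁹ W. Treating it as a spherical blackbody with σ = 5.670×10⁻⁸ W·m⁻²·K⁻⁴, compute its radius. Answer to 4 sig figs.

R ≈ 8.367×10⁹ m

L = 4πR²σT⁴ ⇒ R = √(L/(4πσT⁴)).
σT⁴ = 4.58528×10⁸ W/m², so R = √(4.0338×10²⁹/(4π×4.58528×10⁸)) = 8.367×10⁹ m.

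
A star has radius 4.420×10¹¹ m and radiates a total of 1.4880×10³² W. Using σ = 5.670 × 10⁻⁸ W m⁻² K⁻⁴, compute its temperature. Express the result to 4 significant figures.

Surface area A = 4πR² = 4π(4.420×10¹¹ m)² = 2.45502×10²⁴ m².
P = σAT⁴ ⇒ T = (P/(σA))^(1/4) = (1.4880×10³²/(5.670×10⁻⁸×2.45502×10²⁴))^(1/4) = 5718 K.

T ≈ 5718 K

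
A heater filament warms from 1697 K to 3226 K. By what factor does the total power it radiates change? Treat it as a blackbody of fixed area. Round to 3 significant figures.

P ∝ T⁴, so P₂/P₁ = (T₂/T₁)⁴ = (3226/1697)⁴ = (1.90100)⁴ = 13.1.

P₂/P₁ ≈ 13.1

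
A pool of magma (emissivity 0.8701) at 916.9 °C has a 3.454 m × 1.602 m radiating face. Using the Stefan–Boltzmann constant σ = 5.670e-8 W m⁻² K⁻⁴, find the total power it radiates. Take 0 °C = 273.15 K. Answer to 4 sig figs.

P ≈ 5.475×10⁵ W

T = 916.9 °C + 273.15 = 1190.05 K.
Area A = 3.454 × 1.602 = 5.53331 m².
P = εσAT⁴ = 0.8701 × 5.670×10⁻⁸ × 5.53331 × (1190.05)⁴ = 5.475×10⁵ W.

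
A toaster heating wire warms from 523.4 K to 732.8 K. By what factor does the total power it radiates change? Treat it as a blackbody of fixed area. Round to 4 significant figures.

P ∝ T⁴, so P₂/P₁ = (T₂/T₁)⁴ = (732.8/523.4)⁴ = (1.40008)⁴ = 3.842.

P₂/P₁ ≈ 3.842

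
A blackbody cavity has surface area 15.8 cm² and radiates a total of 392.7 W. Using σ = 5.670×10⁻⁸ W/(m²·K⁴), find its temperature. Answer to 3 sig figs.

Area A = 15.8 cm² = 1.58×10⁻³ m².
P = σAT⁴ ⇒ T = (P/(σA))^(1/4) = (392.7/(5.670×10⁻⁸×1.58×10⁻³))^(1/4) = 1.45×10³ K.

T ≈ 1.45×10³ K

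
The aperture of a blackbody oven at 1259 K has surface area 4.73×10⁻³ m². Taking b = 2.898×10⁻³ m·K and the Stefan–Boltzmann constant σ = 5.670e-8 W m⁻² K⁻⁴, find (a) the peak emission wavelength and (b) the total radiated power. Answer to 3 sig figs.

(a) λ_max = b/T = 2.898×10⁻³/1259 = 2.302×10⁻⁶ m = 2.30×10³ nm.
Area A = 4.73×10⁻³ m².
(b) P = σAT⁴ = 5.670×10⁻⁸×4.73×10⁻³×(1259)⁴ = 674 W.

λ_max ≈ 2.30×10³ nm; P ≈ 674 W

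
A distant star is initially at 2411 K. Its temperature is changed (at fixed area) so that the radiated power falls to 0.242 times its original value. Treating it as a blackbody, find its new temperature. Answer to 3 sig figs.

P ∝ T⁴, so T₂/T₁ = (P₂/P₁)^(1/4) = (0.242)^(1/4) = 0.701381.
T₂ = 2411 × 0.701381 = 1.69×10³ K.

T₂ ≈ 1.69×10³ K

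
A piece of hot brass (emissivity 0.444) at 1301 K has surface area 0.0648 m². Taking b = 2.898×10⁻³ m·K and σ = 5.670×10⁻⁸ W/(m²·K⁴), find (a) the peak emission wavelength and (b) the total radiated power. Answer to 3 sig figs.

(a) λ_max = b/T = 2.898×10⁻³/1301 = 2.228×10⁻⁶ m = 2.23 μm.
Area A = 0.0648 m².
(b) P = εσAT⁴ = 0.444×5.670×10⁻⁸×0.0648×(1301)⁴ = 4.67×10³ W.

λ_max ≈ 2.23 μm; P ≈ 4.67×10³ W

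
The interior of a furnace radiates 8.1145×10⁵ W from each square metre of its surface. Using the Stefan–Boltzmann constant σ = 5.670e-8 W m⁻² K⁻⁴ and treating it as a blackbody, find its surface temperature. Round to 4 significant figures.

T ≈ 1945 K

I = σT⁴, so T = (I/σ)^(1/4) = (8.1145×10⁵/(5.670×10⁻⁸))^(1/4) = 1945 K.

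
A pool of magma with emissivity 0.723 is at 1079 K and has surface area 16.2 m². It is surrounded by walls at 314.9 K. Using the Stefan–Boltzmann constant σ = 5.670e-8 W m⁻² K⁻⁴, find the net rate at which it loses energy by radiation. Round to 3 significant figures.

Area A = 16.2 m².
Net radiated power P_net = εσA(T⁴ − T₀⁴) = 0.723×5.670×10⁻⁸×16.2×(1079⁴ − 314.9⁴).
T⁴ − T₀⁴ = 1.35546×10¹² − 9.83310×10⁹ = 1.34563×10¹² K⁴, so P_net = 8.94×10⁵ W.

Net loss ≈ 8.94×10⁵ W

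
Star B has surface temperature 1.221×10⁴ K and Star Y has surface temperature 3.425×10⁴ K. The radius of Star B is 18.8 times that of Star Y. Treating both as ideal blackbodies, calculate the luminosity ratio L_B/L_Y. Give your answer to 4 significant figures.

L_B/L_Y ≈ 5.709

L ∝ R²T⁴, so L_B/L_Y = (R_B/R_Y)²(T_B/T_Y)⁴ = (18.8)² × (1.221×10⁴/3.425×10⁴)⁴ = 353.44 × 0.0161518 = 5.709.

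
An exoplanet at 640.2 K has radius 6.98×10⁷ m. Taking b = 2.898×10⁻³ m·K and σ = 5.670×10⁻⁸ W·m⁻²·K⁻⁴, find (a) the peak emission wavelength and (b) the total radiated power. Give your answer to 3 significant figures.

λ_max ≈ 4.53 μm; P ≈ 5.83×10²⁰ W

(a) λ_max = b/T = 2.898×10⁻³/640.2 = 4.527×10⁻⁶ m = 4.53 μm.
Surface area A = 4πR² = 4π(6.98×10⁷ m)² = 6.12239×10¹⁶ m².
(b) P = σAT⁴ = 5.670×10⁻⁸×6.12239×10¹⁶×(640.2)⁴ = 5.83×10²⁰ W.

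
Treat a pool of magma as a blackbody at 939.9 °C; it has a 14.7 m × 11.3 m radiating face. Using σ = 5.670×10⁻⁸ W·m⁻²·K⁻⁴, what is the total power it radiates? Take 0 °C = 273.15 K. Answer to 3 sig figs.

P ≈ 2.04×10⁷ W

T = 939.9 °C + 273.15 = 1213.05 K.
Area A = 14.7 × 11.3 = 166.11 m².
P = σAT⁴ = 5.670×10⁻⁸ × 166.11 × (1213.05)⁴ = 2.04×10⁷ W.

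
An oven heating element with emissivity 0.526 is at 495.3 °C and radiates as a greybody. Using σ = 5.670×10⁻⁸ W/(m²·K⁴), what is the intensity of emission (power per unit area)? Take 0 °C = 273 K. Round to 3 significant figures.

T = 495.3 °C + 273 = 768.3 K.
Stefan–Boltzmann: I = εσT⁴ = 0.526 × 5.670×10⁻⁸ × (768.3)⁴ = 1.04×10⁴ W/m².

I ≈ 1.04×10⁴ W/m²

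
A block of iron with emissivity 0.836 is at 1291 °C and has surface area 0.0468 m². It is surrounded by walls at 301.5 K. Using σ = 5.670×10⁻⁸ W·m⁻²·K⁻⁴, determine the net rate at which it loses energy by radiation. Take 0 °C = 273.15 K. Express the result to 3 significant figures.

T = 1291 °C + 273.15 = 1564.15 K.
Area A = 0.0468 m².
Net radiated power P_net = εσA(T⁴ − T₀⁴) = 0.836×5.670×10⁻⁸×0.0468×(1564.15⁴ − 301.5⁴).
T⁴ − T₀⁴ = 5.98568×10¹² − 8.26322×10⁹ = 5.97742×10¹² K⁴, so P_net = 1.33×10⁴ W.

Net loss ≈ 1.33×10⁴ W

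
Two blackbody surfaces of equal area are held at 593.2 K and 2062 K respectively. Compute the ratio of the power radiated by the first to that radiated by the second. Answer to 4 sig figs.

With equal areas, P₁/P₂ = (T₁/T₂)⁴ = (593.2/2062)⁴ = 6.849×10⁻³.

P₁/P₂ ≈ 6.849×10⁻³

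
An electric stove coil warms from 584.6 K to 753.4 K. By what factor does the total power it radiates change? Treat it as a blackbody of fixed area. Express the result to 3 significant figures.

P ∝ T⁴, so P₂/P₁ = (T₂/T₁)⁴ = (753.4/584.6)⁴ = (1.28874)⁴ = 2.76.

P₂/P₁ ≈ 2.76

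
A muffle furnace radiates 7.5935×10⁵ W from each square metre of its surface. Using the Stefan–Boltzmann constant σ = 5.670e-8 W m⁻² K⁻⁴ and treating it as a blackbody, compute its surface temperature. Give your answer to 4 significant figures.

I = σT⁴, so T = (I/σ)^(1/4) = (7.5935×10⁵/(5.670×10⁻⁸))^(1/4) = 1913 K.

T ≈ 1913 K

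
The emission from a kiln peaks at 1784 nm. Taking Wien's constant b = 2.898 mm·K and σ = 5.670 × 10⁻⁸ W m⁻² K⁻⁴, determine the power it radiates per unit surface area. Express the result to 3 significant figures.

I ≈ 3.95×10⁵ W/m²

Wien's law: T = b/λ_max = 2.898×10⁻³/1.784×10⁻⁶ = 1624.44 K.
Then I = σT⁴ = 5.670×10⁻⁸×(1624.44)⁴ = 3.95×10⁵ W/m².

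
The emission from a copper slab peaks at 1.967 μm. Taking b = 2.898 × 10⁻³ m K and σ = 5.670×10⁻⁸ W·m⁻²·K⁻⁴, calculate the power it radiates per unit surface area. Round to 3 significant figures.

Wien's law: T = b/λ_max = 2.898×10⁻³/1.967×10⁻⁶ = 1473.31 K.
Then I = σT⁴ = 5.670×10⁻⁸×(1473.31)⁴ = 2.67×10⁵ W/m².

I ≈ 2.67×10⁵ W/m²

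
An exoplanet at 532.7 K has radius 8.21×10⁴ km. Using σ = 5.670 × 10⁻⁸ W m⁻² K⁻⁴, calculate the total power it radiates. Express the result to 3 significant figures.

Surface area A = 4πR² = 4π(8.21×10⁷ m)² = 8.47025×10¹⁶ m².
P = σAT⁴ = 5.670×10⁻⁸ × 8.47025×10¹⁶ × (532.7)⁴ = 3.87×10²⁰ W.

P ≈ 3.87×10²⁰ W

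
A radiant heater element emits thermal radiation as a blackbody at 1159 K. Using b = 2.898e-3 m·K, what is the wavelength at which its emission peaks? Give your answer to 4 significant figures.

λ_max ≈ 2.500 μm

Wien's displacement law: λ_max = b/T = (2.898×10⁻³ m·K)/(1159 K) = 2.5004×10⁻⁶ m.
That is 2.500 μm, in the infrared range.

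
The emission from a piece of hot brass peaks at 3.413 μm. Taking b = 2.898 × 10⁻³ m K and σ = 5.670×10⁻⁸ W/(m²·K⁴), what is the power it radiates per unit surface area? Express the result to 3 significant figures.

Wien's law: T = b/λ_max = 2.898×10⁻³/3.413×10⁻⁶ = 849.106 K.
Then I = σT⁴ = 5.670×10⁻⁸×(849.106)⁴ = 2.95×10⁴ W/m².

I ≈ 2.95×10⁴ W/m²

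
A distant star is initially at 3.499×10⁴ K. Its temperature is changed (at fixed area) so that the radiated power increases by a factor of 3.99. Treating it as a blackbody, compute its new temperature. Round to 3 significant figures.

T₂ ≈ 4.95×10⁴ K

P ∝ T⁴, so T₂/T₁ = (P₂/P₁)^(1/4) = (3.99)^(1/4) = 1.41333.
T₂ = 3.499×10⁴ × 1.41333 = 4.95×10⁴ K.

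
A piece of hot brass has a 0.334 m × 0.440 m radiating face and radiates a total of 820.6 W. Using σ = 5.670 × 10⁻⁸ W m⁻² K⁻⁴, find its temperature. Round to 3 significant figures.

T ≈ 560 K

Area A = 0.334 × 0.440 = 0.14696 m².
P = σAT⁴ ⇒ T = (P/(σA))^(1/4) = (820.6/(5.670×10⁻⁸×0.14696))^(1/4) = 560 K.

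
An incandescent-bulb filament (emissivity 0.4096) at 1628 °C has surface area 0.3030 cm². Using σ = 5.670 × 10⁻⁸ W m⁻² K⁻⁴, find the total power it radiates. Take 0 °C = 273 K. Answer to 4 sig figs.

P ≈ 9.190 W

T = 1628 °C + 273 = 1901 K.
Area A = 0.3030 cm² = 3.030×10⁻⁵ m².
P = εσAT⁴ = 0.4096 × 5.670×10⁻⁸ × 3.030×10⁻⁵ × (1901)⁴ = 9.190 W.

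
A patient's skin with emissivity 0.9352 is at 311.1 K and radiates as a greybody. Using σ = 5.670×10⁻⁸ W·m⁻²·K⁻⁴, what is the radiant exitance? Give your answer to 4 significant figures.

I ≈ 496.7 W/m²

Stefan–Boltzmann: I = εσT⁴ = 0.9352 × 5.670×10⁻⁸ × (311.1)⁴ = 496.7 W/m².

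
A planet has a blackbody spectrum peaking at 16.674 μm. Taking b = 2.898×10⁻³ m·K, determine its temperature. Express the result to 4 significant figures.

Wien's law gives T = b/λ_max = (2.898×10⁻³ m·K)/(1.6674×10⁻⁵ m) = 173.8 K.

T ≈ 173.8 K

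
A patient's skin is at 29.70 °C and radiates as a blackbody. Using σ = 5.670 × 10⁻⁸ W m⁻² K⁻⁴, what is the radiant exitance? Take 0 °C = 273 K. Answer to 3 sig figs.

I ≈ 476 W/m²

T = 29.70 °C + 273 = 302.70 K.
Stefan–Boltzmann: I = σT⁴ = 5.670×10⁻⁸ × (302.70)⁴ = 476 W/m².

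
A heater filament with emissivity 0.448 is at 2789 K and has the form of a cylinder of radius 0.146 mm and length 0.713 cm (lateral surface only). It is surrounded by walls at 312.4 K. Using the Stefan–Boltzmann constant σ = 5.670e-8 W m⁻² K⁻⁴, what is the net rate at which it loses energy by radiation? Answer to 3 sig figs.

Lateral area A = 2πrL = 2π×1.46×10⁻⁴×7.13×10⁻³ = 6.54067×10⁻⁶ m².
Net radiated power P_net = εσA(T⁴ − T₀⁴) = 0.448×5.670×10⁻⁸×6.54067×10⁻⁶×(2789⁴ − 312.4⁴).
T⁴ − T₀⁴ = 6.05054×10¹³ − 9.52454×10⁹ = 6.04959×10¹³ K⁴, so P_net = 10.1 W.

Net loss ≈ 10.1 W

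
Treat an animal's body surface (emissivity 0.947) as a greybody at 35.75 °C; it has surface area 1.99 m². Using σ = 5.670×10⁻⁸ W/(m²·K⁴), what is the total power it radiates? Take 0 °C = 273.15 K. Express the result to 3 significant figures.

P ≈ 973 W

T = 35.75 °C + 273.15 = 308.90 K.
Area A = 1.99 m².
P = εσAT⁴ = 0.947 × 5.670×10⁻⁸ × 1.99 × (308.90)⁴ = 973 W.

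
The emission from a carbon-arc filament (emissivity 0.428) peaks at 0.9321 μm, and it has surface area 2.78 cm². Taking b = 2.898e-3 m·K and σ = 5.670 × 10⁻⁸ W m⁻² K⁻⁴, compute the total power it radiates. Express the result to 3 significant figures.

P ≈ 630 W

Wien's law: T = b/λ_max = 2.898×10⁻³/9.321×10⁻⁷ = 3109.11 K.
Area A = 2.78 cm² = 2.78×10⁻⁴ m².
Then P = εσAT⁴ = 0.428×5.670×10⁻⁸×2.78×10⁻⁴×(3109.11)⁴ = 630 W.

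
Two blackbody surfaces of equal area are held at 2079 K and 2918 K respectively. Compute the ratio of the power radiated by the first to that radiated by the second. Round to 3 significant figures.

With equal areas, P₁/P₂ = (T₁/T₂)⁴ = (2079/2918)⁴ = 0.258.

P₁/P₂ ≈ 0.258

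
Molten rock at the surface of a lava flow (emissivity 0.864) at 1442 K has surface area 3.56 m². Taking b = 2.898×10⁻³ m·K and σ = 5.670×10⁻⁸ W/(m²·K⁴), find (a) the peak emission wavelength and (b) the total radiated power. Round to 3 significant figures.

(a) λ_max = b/T = 2.898×10⁻³/1442 = 2.010×10⁻⁶ m = 2.01×10³ nm.
Area A = 3.56 m².
(b) P = εσAT⁴ = 0.864×5.670×10⁻⁸×3.56×(1442)⁴ = 7.54×10⁵ W.

λ_max ≈ 2.01×10³ nm; P ≈ 7.54×10⁵ W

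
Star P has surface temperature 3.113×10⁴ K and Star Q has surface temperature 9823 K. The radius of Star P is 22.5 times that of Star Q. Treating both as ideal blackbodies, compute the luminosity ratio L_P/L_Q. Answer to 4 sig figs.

L ∝ R²T⁴, so L_P/L_Q = (R_P/R_Q)²(T_P/T_Q)⁴ = (22.5)² × (3.113×10⁴/9823)⁴ = 506.25 × 100.865 = 5.106×10⁴.

L_P/L_Q ≈ 5.106×10⁴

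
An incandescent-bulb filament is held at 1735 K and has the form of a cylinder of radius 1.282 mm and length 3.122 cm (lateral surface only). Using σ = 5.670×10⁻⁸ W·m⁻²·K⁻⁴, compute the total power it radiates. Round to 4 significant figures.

P ≈ 129.2 W

Lateral area A = 2πrL = 2π×1.282×10⁻³×0.03122 = 2.51478×10⁻⁴ m².
P = σAT⁴ = 5.670×10⁻⁸ × 2.51478×10⁻⁴ × (1735)⁴ = 129.2 W.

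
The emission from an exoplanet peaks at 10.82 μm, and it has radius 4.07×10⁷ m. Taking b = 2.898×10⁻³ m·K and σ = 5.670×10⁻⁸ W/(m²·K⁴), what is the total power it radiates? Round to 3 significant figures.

Wien's law: T = b/λ_max = 2.898×10⁻³/1.082×10⁻⁵ = 267.837 K.
Surface area A = 4πR² = 4π(4.07×10⁷ m)² = 2.08161×10¹⁶ m².
Then P = σAT⁴ = 5.670×10⁻⁸×2.08161×10¹⁶×(267.837)⁴ = 6.07×10¹⁸ W.

P ≈ 6.07×10¹⁸ W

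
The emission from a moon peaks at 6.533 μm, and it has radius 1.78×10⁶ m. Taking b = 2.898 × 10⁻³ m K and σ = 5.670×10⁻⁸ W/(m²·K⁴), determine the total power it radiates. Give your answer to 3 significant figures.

Wien's law: T = b/λ_max = 2.898×10⁻³/6.533×10⁻⁶ = 443.594 K.
Surface area A = 4πR² = 4π(1.78×10⁶ m)² = 3.98153×10¹³ m².
Then P = σAT⁴ = 5.670×10⁻⁸×3.98153×10¹³×(443.594)⁴ = 8.74×10¹⁶ W.

P ≈ 8.74×10¹⁶ W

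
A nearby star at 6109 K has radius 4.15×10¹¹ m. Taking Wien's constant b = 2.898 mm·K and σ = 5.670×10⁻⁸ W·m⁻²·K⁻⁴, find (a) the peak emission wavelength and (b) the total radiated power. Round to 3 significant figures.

(a) λ_max = b/T = 2.898×10⁻³/6109 = 4.744×10⁻⁷ m = 474 nm.
Surface area A = 4πR² = 4π(4.15×10¹¹ m)² = 2.16424×10²⁴ m².
(b) P = σAT⁴ = 5.670×10⁻⁸×2.16424×10²⁴×(6109)⁴ = 1.71×10³² W.

λ_max ≈ 474 nm; P ≈ 1.71×10³² W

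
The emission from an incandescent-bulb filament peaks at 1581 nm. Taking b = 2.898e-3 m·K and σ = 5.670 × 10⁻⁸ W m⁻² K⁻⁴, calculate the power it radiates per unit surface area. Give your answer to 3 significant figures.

Wien's law: T = b/λ_max = 2.898×10⁻³/1.581×10⁻⁶ = 1833.02 K.
Then I = σT⁴ = 5.670×10⁻⁸×(1833.02)⁴ = 6.40×10⁵ W/m².

I ≈ 6.40×10⁵ W/m²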